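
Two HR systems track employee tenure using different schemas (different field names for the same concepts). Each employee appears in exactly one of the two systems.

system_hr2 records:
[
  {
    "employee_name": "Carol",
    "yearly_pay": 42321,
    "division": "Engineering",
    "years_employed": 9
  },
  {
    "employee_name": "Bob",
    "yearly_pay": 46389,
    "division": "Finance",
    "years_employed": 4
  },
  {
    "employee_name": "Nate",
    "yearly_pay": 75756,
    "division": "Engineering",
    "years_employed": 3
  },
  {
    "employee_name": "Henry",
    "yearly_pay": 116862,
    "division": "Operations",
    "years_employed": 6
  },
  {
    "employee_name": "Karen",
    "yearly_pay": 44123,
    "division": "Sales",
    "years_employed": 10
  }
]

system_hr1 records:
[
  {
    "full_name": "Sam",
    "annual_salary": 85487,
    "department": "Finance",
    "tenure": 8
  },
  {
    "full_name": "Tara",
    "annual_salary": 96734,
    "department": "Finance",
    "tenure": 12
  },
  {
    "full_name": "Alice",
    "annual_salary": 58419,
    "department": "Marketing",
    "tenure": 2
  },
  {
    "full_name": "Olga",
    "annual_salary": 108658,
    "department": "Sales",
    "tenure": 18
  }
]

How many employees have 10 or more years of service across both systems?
3

Reconcile schemas: "years_employed" (system_hr2) = "tenure" (system_hr1) = years of service

From system_hr2: 1 employees with >= 10 years
From system_hr1: 2 employees with >= 10 years

Total: 1 + 2 = 3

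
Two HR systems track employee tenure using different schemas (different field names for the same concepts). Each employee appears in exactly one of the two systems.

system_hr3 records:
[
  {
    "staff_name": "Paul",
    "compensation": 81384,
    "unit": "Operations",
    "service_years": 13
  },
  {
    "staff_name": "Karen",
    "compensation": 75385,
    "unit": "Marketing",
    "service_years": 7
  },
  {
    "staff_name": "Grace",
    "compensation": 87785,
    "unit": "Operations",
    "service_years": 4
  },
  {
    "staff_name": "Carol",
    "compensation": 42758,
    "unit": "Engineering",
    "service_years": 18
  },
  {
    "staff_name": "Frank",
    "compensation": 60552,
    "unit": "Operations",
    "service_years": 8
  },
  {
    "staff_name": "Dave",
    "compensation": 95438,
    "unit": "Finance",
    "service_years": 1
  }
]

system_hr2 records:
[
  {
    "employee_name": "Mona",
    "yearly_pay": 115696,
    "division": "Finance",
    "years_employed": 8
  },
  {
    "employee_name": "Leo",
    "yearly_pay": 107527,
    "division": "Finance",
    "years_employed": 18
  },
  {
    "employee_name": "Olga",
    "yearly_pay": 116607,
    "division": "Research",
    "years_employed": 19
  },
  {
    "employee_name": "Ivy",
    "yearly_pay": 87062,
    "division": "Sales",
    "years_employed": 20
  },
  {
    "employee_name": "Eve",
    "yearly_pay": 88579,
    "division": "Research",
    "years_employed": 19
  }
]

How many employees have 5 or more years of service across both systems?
9

Reconcile schemas: "service_years" (system_hr3) = "years_employed" (system_hr2) = years of service

From system_hr3: 4 employees with >= 5 years
From system_hr2: 5 employees with >= 5 years

Total: 4 + 5 = 9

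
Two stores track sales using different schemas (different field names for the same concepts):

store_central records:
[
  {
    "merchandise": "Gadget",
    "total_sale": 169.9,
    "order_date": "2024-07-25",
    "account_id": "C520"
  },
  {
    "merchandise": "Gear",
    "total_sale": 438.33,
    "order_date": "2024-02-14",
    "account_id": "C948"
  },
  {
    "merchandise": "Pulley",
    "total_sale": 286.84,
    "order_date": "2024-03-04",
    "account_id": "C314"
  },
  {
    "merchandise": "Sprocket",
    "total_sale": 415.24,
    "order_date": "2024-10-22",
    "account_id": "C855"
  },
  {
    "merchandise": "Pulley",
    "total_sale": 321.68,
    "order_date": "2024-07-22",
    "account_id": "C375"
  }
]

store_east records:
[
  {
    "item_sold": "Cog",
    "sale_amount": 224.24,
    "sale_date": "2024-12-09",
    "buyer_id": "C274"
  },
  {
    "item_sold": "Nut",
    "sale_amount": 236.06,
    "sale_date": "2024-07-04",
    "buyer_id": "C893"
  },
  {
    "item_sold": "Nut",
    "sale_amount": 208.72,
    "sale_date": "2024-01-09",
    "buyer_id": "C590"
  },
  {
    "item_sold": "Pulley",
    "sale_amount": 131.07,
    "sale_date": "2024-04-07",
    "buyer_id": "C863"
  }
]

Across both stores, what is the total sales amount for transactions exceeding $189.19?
2131.11

Schema mapping: "total_sale" (store_central) = "sale_amount" (store_east) = sale amount

Sum of sales > $189.19 in store_central: 1462.09
Sum of sales > $189.19 in store_east: 669.02

Total: 1462.09 + 669.02 = 2131.11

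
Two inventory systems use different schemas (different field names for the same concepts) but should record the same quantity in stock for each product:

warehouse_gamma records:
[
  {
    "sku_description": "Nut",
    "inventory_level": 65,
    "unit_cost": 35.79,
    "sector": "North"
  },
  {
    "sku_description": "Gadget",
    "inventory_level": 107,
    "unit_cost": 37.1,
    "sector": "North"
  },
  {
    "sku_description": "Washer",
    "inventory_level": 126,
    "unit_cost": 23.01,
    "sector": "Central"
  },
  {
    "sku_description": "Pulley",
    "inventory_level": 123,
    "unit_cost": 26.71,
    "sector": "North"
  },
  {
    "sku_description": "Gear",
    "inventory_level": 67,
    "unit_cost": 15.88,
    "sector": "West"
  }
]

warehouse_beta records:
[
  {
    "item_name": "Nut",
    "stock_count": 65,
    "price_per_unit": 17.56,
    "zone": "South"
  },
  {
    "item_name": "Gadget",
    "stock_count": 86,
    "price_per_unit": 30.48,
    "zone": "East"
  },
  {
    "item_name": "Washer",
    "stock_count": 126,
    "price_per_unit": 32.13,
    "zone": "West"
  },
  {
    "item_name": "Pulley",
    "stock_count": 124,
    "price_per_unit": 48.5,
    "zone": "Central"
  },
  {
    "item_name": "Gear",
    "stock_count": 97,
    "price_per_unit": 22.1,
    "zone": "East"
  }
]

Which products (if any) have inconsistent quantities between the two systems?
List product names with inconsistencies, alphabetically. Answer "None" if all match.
Gadget, Gear, Pulley

Schema mappings:
- "sku_description" (warehouse_gamma) = "item_name" (warehouse_beta) = product name
- "inventory_level" (warehouse_gamma) = "stock_count" (warehouse_beta) = quantity

Comparison:
  Nut: 65 vs 65 - MATCH
  Gadget: 107 vs 86 - MISMATCH
  Washer: 126 vs 126 - MATCH
  Pulley: 123 vs 124 - MISMATCH
  Gear: 67 vs 97 - MISMATCH

Products with inconsistencies: Gadget, Gear, Pulley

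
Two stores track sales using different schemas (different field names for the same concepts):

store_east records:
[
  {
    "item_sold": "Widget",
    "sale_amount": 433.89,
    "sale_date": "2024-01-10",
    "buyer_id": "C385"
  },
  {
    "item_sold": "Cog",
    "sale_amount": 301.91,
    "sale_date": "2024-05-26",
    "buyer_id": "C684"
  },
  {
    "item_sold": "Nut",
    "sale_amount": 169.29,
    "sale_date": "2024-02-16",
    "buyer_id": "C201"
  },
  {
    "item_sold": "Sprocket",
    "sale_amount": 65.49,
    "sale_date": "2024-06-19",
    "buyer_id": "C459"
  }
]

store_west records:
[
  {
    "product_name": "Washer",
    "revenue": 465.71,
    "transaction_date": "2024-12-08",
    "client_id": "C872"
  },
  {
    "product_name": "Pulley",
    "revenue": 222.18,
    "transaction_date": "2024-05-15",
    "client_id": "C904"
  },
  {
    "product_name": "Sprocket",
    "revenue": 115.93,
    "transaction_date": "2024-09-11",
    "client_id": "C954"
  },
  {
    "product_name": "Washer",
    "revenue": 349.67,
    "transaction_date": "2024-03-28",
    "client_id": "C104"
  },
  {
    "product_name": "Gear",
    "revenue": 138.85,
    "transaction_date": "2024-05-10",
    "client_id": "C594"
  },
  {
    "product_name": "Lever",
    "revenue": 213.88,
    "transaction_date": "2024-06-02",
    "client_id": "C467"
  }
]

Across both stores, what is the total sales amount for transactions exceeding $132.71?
2295.38

Schema mapping: "sale_amount" (store_east) = "revenue" (store_west) = sale amount

Sum of sales > $132.71 in store_east: 905.09
Sum of sales > $132.71 in store_west: 1390.29

Total: 905.09 + 1390.29 = 2295.38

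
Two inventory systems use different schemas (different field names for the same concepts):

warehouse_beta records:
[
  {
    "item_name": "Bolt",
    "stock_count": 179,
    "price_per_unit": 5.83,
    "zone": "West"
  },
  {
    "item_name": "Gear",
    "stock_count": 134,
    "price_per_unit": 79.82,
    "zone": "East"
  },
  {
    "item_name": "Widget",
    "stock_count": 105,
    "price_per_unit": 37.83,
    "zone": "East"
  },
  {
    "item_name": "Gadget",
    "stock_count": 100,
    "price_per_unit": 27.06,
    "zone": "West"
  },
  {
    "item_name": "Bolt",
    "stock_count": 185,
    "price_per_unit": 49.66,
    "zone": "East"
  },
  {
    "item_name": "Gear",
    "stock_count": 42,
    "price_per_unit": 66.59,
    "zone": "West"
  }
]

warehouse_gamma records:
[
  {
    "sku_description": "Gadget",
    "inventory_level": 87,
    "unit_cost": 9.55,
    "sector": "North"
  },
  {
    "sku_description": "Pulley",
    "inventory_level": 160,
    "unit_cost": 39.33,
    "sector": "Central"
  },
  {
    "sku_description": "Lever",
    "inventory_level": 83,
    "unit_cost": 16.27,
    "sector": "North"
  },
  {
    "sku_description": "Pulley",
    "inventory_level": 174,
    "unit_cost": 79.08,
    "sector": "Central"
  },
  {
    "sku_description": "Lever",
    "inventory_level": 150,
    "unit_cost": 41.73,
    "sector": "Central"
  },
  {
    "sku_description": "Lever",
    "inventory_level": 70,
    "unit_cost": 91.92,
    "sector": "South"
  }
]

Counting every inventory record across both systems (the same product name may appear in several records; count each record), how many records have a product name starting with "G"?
4

Schema mapping: "item_name" (warehouse_beta) = "sku_description" (warehouse_gamma) = product name

Records with product name starting with "G" in warehouse_beta: 3
Records with product name starting with "G" in warehouse_gamma: 1

Total: 3 + 1 = 4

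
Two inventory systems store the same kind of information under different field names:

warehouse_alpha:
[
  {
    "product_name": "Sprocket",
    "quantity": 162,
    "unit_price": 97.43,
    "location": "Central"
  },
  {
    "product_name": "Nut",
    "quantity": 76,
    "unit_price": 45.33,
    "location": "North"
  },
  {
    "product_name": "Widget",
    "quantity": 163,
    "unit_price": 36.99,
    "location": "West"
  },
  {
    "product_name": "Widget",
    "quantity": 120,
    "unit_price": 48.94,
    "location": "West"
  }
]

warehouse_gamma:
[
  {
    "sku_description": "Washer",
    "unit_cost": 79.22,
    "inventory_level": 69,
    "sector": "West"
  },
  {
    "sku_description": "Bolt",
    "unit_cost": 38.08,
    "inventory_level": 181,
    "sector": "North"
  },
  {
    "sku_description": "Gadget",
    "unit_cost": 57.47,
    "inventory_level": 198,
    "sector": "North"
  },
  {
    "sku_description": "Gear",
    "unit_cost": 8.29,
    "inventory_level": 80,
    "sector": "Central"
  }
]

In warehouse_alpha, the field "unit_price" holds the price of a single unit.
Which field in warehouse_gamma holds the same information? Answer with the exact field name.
unit_cost

In warehouse_alpha, "unit_price" holds the price of a single unit.
The fields in warehouse_gamma are: "sku_description", "unit_cost", "inventory_level", "sector".
"unit_cost" is the match: the name refers to the same concept and its values are decimal currency amounts (e.g. 79.22, 38.08).
The other fields ("sku_description", "inventory_level", "sector") hold different kinds of data.

So "unit_price" in warehouse_alpha corresponds to "unit_cost" in warehouse_gamma.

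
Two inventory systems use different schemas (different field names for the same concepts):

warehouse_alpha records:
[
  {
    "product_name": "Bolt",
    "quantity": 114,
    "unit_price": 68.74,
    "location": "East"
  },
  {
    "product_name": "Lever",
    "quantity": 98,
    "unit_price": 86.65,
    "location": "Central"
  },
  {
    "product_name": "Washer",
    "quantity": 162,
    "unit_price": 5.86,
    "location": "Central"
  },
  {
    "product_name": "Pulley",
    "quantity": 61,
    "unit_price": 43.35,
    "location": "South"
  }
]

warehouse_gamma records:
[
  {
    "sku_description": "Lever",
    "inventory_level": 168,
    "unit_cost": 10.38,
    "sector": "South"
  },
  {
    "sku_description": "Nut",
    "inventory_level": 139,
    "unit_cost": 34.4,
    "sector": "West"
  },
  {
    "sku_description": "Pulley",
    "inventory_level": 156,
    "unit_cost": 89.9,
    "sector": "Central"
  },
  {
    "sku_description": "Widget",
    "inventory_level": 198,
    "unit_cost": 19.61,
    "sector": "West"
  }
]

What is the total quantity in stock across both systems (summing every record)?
1096

To reconcile these schemas, identify the field holding the quantity in stock in each system:
1. In warehouse_alpha it is "quantity"
2. In warehouse_gamma it is "inventory_level"

From warehouse_alpha: 114 + 98 + 162 + 61 = 435
From warehouse_gamma: 168 + 139 + 156 + 198 = 661

Total: 435 + 661 = 1096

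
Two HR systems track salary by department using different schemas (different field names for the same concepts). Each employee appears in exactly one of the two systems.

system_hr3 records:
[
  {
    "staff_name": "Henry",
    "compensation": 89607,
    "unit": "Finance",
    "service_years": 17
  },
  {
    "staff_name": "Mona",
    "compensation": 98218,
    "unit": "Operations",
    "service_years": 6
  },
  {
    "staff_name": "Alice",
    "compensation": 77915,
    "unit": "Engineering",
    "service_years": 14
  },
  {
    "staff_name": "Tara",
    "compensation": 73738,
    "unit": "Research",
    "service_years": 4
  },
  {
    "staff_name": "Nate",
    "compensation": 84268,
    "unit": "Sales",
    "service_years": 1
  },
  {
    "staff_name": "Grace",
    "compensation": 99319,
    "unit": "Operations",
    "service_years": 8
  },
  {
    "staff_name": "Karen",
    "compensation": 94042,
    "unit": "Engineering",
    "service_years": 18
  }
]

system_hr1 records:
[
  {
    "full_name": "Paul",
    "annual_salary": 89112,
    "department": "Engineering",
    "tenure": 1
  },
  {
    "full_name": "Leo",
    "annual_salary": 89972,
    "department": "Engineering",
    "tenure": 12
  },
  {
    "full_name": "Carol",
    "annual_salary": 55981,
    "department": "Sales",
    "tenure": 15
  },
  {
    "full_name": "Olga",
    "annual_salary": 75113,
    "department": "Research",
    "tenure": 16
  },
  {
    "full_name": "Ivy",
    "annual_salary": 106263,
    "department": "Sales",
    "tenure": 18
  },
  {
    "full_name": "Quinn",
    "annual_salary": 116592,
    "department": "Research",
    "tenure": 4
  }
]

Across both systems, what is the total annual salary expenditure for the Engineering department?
351041

Schema mappings:
- "unit" (system_hr3) = "department" (system_hr1) = department
- "compensation" (system_hr3) = "annual_salary" (system_hr1) = salary

Engineering salaries from system_hr3: 171957
Engineering salaries from system_hr1: 179084

Total: 171957 + 179084 = 351041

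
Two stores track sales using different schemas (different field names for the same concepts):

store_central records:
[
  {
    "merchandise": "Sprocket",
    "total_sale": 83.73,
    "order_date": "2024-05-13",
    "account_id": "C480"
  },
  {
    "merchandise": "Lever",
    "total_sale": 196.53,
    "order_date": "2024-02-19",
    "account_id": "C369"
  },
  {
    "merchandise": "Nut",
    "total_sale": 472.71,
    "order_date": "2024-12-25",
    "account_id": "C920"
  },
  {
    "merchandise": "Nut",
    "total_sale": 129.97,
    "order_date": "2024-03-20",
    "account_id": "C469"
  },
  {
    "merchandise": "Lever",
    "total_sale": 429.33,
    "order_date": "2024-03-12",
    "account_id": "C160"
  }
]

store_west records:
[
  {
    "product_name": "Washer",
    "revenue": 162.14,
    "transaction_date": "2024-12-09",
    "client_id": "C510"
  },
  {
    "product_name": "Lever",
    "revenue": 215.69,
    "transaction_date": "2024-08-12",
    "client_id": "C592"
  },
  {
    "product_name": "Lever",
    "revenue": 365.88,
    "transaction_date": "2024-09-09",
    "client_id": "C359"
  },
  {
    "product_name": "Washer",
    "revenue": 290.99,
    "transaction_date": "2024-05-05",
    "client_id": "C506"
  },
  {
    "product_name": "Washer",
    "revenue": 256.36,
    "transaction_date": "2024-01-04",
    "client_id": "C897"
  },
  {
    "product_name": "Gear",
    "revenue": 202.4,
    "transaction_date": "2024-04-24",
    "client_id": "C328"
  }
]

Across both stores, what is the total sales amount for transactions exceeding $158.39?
2592.03

Schema mapping: "total_sale" (store_central) = "revenue" (store_west) = sale amount

Sum of sales > $158.39 in store_central: 1098.57
Sum of sales > $158.39 in store_west: 1493.46

Total: 1098.57 + 1493.46 = 2592.03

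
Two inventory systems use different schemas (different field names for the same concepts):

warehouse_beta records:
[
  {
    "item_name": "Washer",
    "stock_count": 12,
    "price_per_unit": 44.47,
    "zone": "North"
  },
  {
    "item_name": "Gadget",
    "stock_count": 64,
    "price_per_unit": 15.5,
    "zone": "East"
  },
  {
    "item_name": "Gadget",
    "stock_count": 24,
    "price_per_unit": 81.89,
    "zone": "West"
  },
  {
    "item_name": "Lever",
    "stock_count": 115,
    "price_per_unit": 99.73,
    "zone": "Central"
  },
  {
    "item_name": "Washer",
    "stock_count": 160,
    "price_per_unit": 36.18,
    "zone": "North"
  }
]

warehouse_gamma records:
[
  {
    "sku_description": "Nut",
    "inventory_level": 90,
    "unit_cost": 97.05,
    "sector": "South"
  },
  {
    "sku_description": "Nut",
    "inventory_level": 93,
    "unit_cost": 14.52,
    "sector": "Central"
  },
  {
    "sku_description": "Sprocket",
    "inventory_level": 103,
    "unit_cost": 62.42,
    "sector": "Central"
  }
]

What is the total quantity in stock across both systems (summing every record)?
661

To reconcile these schemas, identify the field holding the quantity in stock in each system:
1. In warehouse_beta it is "stock_count"
2. In warehouse_gamma it is "inventory_level"

From warehouse_beta: 12 + 64 + 24 + 115 + 160 = 375
From warehouse_gamma: 90 + 93 + 103 = 286

Total: 375 + 286 = 661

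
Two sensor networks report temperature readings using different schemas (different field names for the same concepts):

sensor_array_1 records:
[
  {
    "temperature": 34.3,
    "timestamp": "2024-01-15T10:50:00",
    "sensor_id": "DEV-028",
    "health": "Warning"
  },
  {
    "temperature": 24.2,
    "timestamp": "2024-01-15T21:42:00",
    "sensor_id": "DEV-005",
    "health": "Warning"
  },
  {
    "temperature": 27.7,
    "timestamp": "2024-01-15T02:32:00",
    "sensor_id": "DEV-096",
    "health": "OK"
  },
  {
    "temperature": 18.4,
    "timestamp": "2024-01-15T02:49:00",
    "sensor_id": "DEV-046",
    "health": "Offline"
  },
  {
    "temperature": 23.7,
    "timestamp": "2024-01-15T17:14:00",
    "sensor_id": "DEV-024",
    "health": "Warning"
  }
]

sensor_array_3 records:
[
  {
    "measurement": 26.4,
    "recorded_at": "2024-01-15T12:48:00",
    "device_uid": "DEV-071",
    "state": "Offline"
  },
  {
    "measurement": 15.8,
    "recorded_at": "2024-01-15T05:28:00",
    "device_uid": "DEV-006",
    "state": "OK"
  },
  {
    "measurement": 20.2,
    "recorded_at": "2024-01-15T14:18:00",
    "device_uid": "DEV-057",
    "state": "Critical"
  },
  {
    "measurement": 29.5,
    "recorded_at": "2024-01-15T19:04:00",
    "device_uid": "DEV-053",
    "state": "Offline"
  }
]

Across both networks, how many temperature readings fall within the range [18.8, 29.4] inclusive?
5

Schema mapping: "temperature" (sensor_array_1) = "measurement" (sensor_array_3) = temperature

Readings in [18.8, 29.4] from sensor_array_1: 3
Readings in [18.8, 29.4] from sensor_array_3: 2

Total count: 3 + 2 = 5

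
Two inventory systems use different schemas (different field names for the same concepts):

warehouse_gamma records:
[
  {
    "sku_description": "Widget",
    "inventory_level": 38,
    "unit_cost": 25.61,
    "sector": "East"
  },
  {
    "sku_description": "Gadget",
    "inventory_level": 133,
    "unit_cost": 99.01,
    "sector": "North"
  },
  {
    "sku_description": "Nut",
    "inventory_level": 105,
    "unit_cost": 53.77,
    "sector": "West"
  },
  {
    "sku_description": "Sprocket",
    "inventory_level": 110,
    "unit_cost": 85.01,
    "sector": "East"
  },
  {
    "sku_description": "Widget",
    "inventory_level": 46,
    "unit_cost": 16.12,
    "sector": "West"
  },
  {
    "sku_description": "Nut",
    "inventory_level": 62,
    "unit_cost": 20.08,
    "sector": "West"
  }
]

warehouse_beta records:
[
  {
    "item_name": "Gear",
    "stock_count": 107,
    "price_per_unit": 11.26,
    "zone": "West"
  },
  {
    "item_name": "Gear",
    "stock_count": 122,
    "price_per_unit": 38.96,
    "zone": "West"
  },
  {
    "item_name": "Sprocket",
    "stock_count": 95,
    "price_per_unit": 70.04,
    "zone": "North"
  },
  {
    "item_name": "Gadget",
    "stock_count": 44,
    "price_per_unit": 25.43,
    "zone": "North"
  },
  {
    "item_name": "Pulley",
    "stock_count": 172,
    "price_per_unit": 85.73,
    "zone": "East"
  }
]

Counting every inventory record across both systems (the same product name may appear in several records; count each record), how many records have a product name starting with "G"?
4

Schema mapping: "sku_description" (warehouse_gamma) = "item_name" (warehouse_beta) = product name

Records with product name starting with "G" in warehouse_gamma: 1
Records with product name starting with "G" in warehouse_beta: 3

Total: 1 + 3 = 4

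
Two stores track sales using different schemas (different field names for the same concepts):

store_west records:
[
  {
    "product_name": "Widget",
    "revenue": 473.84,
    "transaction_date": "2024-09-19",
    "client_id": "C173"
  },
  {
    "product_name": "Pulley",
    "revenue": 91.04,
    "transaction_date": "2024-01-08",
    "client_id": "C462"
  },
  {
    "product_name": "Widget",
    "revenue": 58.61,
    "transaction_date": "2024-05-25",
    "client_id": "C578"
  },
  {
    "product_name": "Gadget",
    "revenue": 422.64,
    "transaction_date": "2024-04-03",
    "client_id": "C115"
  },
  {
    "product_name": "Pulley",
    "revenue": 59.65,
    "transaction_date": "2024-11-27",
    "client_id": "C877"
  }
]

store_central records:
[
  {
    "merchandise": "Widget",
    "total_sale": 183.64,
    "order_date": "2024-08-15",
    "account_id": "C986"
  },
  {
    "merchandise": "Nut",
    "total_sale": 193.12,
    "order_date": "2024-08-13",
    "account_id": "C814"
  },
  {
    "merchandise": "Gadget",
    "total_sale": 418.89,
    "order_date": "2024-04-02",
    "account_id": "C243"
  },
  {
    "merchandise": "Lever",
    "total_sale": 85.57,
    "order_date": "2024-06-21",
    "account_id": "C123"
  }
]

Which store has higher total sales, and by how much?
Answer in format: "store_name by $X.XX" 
store_west by $224.56

Schema mapping: "revenue" (store_west) = "total_sale" (store_central) = sale amount

Total for store_west: 1105.78
Total for store_central: 881.22

Difference: |1105.78 - 881.22| = 224.56
store_west has higher sales by $224.56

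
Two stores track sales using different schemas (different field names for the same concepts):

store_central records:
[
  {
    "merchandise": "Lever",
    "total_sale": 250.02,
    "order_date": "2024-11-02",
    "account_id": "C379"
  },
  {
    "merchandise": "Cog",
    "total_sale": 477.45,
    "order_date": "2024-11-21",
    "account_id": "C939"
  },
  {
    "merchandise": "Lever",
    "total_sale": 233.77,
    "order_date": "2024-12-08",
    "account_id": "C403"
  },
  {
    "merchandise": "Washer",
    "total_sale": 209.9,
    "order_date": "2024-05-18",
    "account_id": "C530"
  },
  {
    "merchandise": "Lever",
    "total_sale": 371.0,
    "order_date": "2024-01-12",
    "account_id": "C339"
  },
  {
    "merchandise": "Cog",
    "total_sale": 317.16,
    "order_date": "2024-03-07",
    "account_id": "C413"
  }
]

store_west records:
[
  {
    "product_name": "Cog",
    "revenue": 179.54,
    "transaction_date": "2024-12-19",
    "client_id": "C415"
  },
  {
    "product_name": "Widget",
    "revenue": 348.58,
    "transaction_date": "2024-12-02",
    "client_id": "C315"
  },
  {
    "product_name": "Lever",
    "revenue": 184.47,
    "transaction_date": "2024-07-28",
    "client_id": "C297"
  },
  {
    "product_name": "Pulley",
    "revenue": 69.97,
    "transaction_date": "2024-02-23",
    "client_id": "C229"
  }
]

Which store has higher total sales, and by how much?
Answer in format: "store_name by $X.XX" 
store_central by $1076.74

Schema mapping: "total_sale" (store_central) = "revenue" (store_west) = sale amount

Total for store_central: 1859.30
Total for store_west: 782.56

Difference: |1859.30 - 782.56| = 1076.74
store_central has higher sales by $1076.74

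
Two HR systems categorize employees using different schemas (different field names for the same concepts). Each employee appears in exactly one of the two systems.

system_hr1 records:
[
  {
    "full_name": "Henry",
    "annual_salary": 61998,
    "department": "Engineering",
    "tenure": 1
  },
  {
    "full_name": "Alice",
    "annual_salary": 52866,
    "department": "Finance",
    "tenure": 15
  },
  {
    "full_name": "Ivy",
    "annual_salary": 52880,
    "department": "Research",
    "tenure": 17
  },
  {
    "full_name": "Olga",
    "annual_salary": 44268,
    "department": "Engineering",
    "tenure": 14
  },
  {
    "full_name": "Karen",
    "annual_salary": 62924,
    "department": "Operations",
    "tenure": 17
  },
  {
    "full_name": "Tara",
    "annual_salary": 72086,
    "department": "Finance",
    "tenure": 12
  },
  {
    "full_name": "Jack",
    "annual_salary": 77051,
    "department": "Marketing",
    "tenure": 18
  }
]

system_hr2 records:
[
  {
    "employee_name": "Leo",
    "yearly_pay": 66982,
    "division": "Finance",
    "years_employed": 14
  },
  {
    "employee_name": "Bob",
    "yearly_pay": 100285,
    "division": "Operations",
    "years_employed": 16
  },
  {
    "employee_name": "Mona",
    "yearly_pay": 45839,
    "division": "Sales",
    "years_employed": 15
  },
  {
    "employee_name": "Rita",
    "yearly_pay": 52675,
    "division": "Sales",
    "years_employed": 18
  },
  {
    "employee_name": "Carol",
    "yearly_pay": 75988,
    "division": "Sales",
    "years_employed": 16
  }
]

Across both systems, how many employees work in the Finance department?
3

Schema mapping: "department" (system_hr1) = "division" (system_hr2) = department

Finance employees in system_hr1: 2
Finance employees in system_hr2: 1

Total in Finance: 2 + 1 = 3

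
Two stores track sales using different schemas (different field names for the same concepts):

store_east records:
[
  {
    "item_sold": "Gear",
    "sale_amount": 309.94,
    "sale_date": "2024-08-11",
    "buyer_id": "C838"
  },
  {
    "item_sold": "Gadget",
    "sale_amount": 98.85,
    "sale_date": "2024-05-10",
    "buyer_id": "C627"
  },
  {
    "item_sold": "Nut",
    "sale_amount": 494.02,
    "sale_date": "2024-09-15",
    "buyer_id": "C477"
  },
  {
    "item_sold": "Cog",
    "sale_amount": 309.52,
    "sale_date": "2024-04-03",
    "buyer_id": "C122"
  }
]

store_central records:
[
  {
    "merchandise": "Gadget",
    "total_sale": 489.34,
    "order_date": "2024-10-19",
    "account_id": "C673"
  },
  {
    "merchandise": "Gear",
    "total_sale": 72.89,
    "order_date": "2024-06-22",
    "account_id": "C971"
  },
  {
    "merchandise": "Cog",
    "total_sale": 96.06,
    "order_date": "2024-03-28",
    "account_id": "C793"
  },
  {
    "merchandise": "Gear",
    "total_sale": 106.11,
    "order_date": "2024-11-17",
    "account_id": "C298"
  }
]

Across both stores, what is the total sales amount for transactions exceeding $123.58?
1602.82

Schema mapping: "sale_amount" (store_east) = "total_sale" (store_central) = sale amount

Sum of sales > $123.58 in store_east: 1113.48
Sum of sales > $123.58 in store_central: 489.34

Total: 1113.48 + 489.34 = 1602.82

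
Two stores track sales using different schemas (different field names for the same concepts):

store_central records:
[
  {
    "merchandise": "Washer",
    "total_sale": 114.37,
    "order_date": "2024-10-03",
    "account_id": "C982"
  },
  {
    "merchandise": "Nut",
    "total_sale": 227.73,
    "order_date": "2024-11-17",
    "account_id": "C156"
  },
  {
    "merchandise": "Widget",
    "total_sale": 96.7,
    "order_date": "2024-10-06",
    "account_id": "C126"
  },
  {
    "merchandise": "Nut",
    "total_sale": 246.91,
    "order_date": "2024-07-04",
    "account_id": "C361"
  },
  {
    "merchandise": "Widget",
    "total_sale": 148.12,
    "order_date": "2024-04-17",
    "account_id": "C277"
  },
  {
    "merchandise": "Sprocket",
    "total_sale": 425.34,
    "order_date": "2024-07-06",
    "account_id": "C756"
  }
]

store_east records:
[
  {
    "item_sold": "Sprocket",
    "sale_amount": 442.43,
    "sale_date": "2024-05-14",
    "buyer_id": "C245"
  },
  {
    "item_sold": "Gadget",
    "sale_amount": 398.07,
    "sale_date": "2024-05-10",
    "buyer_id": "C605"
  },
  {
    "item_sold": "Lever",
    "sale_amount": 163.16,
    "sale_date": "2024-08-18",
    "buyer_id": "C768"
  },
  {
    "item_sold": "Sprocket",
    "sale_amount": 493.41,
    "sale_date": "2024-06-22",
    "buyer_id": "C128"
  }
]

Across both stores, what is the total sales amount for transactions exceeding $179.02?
2233.89

Schema mapping: "total_sale" (store_central) = "sale_amount" (store_east) = sale amount

Sum of sales > $179.02 in store_central: 899.98
Sum of sales > $179.02 in store_east: 1333.91

Total: 899.98 + 1333.91 = 2233.89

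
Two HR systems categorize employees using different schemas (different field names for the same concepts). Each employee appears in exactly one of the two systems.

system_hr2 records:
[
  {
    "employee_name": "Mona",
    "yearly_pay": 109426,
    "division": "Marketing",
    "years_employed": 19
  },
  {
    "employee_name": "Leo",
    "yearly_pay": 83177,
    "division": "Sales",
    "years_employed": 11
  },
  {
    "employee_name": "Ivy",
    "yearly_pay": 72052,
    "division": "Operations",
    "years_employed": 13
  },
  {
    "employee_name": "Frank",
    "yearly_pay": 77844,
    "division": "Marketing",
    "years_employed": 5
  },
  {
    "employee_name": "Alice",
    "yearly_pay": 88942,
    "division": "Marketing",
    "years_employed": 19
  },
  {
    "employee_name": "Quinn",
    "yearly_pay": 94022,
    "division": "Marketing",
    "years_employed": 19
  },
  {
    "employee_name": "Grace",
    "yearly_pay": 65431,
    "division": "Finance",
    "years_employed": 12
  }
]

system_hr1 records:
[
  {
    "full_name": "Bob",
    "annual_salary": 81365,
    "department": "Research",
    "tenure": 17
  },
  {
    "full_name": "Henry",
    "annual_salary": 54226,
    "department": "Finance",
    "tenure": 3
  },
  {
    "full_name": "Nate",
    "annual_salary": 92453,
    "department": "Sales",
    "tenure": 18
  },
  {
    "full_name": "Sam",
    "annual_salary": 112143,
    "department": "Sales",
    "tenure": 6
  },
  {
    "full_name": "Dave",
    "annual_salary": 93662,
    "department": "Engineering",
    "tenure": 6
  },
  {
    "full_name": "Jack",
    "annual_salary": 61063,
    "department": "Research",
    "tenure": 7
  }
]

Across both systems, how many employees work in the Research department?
2

Schema mapping: "division" (system_hr2) = "department" (system_hr1) = department

Research employees in system_hr2: 0
Research employees in system_hr1: 2

Total in Research: 0 + 2 = 2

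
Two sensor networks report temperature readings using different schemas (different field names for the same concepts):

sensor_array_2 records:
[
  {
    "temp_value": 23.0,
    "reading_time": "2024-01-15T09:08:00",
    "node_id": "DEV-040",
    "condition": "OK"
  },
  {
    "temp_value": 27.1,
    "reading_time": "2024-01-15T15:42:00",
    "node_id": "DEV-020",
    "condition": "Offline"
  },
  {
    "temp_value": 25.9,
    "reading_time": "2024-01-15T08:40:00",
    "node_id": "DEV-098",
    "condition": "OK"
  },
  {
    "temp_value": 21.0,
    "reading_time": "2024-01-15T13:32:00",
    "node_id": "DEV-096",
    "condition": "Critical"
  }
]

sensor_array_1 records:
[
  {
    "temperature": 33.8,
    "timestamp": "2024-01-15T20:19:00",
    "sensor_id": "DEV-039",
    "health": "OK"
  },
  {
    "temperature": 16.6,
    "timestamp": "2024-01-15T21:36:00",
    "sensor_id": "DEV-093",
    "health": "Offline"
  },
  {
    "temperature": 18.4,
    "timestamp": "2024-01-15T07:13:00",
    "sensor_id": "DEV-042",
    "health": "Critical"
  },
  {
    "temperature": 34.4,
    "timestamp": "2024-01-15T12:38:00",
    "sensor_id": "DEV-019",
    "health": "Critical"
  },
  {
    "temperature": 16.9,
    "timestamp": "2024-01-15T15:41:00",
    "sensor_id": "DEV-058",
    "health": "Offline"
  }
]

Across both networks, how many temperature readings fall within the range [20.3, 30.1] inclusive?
4

Schema mapping: "temp_value" (sensor_array_2) = "temperature" (sensor_array_1) = temperature

Readings in [20.3, 30.1] from sensor_array_2: 4
Readings in [20.3, 30.1] from sensor_array_1: 0

Total count: 4 + 0 = 4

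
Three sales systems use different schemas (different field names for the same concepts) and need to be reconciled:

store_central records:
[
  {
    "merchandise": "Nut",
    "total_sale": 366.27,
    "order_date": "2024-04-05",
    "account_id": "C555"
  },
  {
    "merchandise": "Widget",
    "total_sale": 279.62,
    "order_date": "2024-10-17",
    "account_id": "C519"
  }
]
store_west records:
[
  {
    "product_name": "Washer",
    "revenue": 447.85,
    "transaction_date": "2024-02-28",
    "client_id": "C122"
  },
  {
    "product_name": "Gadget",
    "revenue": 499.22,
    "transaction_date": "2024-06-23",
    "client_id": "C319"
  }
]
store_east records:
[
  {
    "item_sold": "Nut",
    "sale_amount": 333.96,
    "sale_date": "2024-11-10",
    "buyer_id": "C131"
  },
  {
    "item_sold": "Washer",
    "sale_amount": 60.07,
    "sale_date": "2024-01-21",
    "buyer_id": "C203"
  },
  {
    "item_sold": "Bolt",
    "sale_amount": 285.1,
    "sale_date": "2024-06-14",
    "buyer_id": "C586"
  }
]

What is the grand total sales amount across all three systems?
2272.09

Schema reconciliation - all amount fields map to sale amount:

store_central (total_sale): 645.89
store_west (revenue): 947.07
store_east (sale_amount): 679.13

Grand total: 2272.09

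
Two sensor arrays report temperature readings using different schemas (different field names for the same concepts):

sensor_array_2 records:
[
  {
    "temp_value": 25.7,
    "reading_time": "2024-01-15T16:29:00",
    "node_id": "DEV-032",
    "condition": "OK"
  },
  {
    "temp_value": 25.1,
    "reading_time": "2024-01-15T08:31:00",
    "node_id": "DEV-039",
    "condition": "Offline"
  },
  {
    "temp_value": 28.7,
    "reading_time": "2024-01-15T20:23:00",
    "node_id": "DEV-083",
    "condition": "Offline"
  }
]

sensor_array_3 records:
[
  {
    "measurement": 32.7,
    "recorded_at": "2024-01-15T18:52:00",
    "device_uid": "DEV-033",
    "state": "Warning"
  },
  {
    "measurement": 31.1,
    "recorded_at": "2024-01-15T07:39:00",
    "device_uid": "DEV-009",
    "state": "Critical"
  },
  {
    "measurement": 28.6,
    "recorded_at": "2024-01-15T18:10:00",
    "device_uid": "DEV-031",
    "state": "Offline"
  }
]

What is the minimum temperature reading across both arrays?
25.1

Schema mapping: "temp_value" (sensor_array_2) = "measurement" (sensor_array_3) = temperature reading

Minimum in sensor_array_2: 25.1
Minimum in sensor_array_3: 28.6

Overall minimum: min(25.1, 28.6) = 25.1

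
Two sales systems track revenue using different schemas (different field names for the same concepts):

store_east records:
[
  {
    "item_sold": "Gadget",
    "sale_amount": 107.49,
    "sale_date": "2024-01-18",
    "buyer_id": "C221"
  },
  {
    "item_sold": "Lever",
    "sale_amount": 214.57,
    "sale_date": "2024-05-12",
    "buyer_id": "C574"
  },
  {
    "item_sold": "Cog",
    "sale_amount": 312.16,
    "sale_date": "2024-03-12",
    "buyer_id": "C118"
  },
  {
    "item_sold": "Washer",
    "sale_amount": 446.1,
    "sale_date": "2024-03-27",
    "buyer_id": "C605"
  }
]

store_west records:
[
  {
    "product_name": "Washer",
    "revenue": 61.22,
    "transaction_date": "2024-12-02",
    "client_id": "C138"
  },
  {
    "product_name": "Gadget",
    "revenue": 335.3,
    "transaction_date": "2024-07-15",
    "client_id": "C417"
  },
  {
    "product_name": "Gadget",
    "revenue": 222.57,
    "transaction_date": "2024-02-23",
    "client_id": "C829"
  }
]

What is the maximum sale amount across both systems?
446.1

Reconcile: "sale_amount" (store_east) = "revenue" (store_west) = sale amount

Maximum in store_east: 446.1
Maximum in store_west: 335.3

Overall maximum: max(446.1, 335.3) = 446.1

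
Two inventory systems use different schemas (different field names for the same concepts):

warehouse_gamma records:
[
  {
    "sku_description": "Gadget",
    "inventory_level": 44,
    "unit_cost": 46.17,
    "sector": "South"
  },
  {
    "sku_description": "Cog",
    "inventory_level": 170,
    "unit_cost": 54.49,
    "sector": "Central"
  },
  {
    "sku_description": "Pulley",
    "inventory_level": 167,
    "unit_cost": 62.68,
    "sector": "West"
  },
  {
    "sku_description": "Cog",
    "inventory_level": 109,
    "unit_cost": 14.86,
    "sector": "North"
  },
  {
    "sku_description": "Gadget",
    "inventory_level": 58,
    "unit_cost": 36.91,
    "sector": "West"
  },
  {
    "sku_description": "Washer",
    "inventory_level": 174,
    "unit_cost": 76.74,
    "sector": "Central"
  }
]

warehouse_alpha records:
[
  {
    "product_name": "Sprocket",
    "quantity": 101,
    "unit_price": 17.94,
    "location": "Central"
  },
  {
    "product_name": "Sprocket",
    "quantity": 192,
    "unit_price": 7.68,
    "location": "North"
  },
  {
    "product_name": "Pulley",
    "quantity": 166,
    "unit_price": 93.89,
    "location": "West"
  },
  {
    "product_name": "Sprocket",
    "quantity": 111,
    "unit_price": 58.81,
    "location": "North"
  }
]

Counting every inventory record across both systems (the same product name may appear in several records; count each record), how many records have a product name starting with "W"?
1

Schema mapping: "sku_description" (warehouse_gamma) = "product_name" (warehouse_alpha) = product name

Records with product name starting with "W" in warehouse_gamma: 1
Records with product name starting with "W" in warehouse_alpha: 0

Total: 1 + 0 = 1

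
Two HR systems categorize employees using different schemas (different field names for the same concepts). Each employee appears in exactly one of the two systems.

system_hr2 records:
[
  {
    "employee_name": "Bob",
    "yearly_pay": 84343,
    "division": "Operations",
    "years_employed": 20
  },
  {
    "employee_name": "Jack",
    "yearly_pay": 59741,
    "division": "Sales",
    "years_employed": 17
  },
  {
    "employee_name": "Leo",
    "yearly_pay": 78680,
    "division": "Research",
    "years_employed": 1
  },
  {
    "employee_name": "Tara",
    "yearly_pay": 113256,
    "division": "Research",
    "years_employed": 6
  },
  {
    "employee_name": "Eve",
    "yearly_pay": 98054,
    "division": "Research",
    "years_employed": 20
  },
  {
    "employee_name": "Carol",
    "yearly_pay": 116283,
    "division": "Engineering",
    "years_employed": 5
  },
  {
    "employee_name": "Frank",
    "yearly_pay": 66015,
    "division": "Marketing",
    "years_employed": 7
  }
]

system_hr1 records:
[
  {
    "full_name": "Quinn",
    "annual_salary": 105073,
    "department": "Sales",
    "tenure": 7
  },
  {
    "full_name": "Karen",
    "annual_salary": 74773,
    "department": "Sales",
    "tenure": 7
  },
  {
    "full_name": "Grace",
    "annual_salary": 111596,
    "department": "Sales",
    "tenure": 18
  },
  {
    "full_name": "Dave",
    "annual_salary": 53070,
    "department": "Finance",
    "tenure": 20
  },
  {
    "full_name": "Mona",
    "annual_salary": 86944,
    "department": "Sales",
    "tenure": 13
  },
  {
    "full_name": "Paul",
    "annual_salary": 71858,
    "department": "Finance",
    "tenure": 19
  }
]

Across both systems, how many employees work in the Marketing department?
1

Schema mapping: "division" (system_hr2) = "department" (system_hr1) = department

Marketing employees in system_hr2: 1
Marketing employees in system_hr1: 0

Total in Marketing: 1 + 0 = 1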